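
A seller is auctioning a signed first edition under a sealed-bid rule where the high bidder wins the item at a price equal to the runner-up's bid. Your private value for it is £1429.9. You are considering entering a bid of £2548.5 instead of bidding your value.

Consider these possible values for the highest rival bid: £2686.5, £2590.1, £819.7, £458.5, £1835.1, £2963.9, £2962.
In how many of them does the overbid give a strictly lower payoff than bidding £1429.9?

The deviation hurts exactly when the highest competing bid lies strictly between £1429.9 and £2548.5 — overbidding then wins at a price above your value.
£2686.5: above both → same outcome either way.
£2590.1: above both → same outcome either way.
£819.7: below both → same outcome either way.
£458.5: below both → same outcome either way.
£1835.1: inside the interval → strictly worse (loss £405.2).
£2963.9: above both → same outcome either way.
£2962: above both → same outcome either way.
Count: 1.

1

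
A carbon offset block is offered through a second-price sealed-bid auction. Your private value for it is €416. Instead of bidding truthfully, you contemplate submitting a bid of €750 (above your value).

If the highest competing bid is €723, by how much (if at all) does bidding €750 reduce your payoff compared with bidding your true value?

€307

Bidding your value €416: you lose (since €416 < €723). Payoff €0.
Bidding €750: you win and pay €723. Payoff €416 − €723 = −€307.
The competing bid €723 lies between your value and your inflated bid, so overbidding wins an item priced above your value.
Loss from deviating = €0 − (−€307) = €307.
Truthful bidding weakly dominates here: raising your bid can only win items priced above your value, and lowering it can only forfeit items priced below.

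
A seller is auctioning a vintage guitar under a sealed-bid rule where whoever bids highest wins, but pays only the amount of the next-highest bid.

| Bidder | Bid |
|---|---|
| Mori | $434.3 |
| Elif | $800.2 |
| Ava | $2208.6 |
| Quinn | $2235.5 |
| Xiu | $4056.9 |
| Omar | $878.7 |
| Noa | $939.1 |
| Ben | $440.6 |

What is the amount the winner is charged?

Highest bid: Xiu at $4056.9, so Xiu wins.
Second-highest bid: Quinn at $2235.5 — that is the price the winner pays.

$2235.5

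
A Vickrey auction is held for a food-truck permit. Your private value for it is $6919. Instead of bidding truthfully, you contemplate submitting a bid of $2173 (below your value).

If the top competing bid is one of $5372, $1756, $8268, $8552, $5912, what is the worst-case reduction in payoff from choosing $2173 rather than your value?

$1547

$5372: truthful gives $1547, deviation gives $0 → loss $1547.
$1756: same outcome either way → loss $0.
$8268: same outcome either way → loss $0.
$8552: same outcome either way → loss $0.
$5912: truthful gives $1007, deviation gives $0 → loss $1007.
Maximum loss: $1547.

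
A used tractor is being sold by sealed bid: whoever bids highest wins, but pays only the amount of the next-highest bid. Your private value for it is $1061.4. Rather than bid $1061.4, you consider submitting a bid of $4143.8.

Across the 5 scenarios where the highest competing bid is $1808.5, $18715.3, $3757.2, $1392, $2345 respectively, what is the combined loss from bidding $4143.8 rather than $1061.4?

$5057.1

The deviation costs you only when the competing bid falls strictly between $1061.4 and $4143.8; elsewhere both bids give the same outcome.
$1808.5: truthful payoff $0, deviation payoff −$747.1 → loss $747.1.
$18715.3: outcomes coincide → loss $0.
$3757.2: truthful payoff $0, deviation payoff −$2695.8 → loss $2695.8.
$1392: truthful payoff $0, deviation payoff −$330.6 → loss $330.6.
$2345: truthful payoff $0, deviation payoff −$1283.6 → loss $1283.6.
Total loss = $747.1 + $2695.8 + $330.6 + $1283.6 = $5057.1.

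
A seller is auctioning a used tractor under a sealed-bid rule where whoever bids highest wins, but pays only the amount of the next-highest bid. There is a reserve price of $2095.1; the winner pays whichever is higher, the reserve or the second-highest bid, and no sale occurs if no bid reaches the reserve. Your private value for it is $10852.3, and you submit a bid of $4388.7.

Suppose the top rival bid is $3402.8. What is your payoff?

Your bid $4388.7 is the highest and exceeds the reserve.
Price = max(second-highest bid, reserve) = max($3402.8, $2095.1) = $3402.8.
Payoff = $10852.3 − $3402.8 = $7449.5.

$7449.5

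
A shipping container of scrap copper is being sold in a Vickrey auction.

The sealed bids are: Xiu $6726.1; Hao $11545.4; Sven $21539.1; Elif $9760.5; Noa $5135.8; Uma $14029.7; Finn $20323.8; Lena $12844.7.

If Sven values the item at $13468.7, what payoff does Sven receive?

−$6855.1

Highest bid: Sven at $21539.1, so Sven wins.
Second-highest bid: Finn at $20323.8 — that is the price the winner pays.
Sven's payoff = value − price = $13468.7 − $20323.8 = −$6855.1.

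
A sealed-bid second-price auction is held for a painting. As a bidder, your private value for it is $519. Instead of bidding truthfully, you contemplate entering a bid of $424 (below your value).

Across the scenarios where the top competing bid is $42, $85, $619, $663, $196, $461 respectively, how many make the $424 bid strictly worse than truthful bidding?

1

The deviation hurts exactly when the highest competing bid lies strictly between $424 and $519 — underbidding then forfeits a profitable win.
$42: below both → same outcome either way.
$85: below both → same outcome either way.
$619: above both → same outcome either way.
$663: above both → same outcome either way.
$196: below both → same outcome either way.
$461: inside the interval → strictly worse (loss $58).
Count: 1.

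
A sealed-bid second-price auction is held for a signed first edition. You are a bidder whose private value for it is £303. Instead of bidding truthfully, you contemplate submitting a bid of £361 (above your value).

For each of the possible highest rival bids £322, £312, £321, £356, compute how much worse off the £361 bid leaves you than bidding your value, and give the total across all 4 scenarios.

£99

The deviation costs you only when the competing bid falls strictly between £303 and £361; elsewhere both bids give the same outcome.
£322: truthful payoff £0, deviation payoff −£19 → loss £19.
£312: truthful payoff £0, deviation payoff −£9 → loss £9.
£321: truthful payoff £0, deviation payoff −£18 → loss £18.
£356: truthful payoff £0, deviation payoff −£53 → loss £53.
Total loss = £19 + £9 + £18 + £53 = £99.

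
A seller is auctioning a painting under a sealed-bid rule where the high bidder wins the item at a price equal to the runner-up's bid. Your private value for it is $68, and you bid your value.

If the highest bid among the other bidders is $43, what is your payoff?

$25

Your bid $68 exceeds the highest competing bid $43, so you win.
In a second-price auction the winner pays the second-highest bid, $43.
Payoff = value − price = $68 − $43 = $25.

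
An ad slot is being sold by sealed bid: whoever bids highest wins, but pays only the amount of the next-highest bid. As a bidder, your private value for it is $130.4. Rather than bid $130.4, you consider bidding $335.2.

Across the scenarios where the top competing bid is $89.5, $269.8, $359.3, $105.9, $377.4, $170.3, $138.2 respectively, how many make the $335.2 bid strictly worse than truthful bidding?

3

The deviation hurts exactly when the highest competing bid lies strictly between $130.4 and $335.2 — overbidding then wins at a price above your value.
$89.5: below both → same outcome either way.
$269.8: inside the interval → strictly worse (loss $139.4).
$359.3: above both → same outcome either way.
$105.9: below both → same outcome either way.
$377.4: above both → same outcome either way.
$170.3: inside the interval → strictly worse (loss $39.9).
$138.2: inside the interval → strictly worse (loss $7.8).
Count: 3.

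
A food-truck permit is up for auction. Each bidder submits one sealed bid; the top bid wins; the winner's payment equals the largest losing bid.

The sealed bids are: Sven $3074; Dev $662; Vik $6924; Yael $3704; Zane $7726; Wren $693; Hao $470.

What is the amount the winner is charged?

$6924

Highest bid: Zane at $7726, so Zane wins.
Second-highest bid: Vik at $6924 — that is the price the winner pays.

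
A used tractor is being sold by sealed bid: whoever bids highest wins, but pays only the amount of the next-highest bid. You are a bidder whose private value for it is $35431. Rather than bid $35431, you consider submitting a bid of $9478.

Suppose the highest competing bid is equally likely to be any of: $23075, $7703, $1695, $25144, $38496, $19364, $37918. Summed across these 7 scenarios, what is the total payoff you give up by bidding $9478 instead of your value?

The deviation costs you only when the competing bid falls strictly between $9478 and $35431; elsewhere both bids give the same outcome.
$23075: truthful payoff $12356, deviation payoff $0 → loss $12356.
$7703: outcomes coincide → loss $0.
$1695: outcomes coincide → loss $0.
$25144: truthful payoff $10287, deviation payoff $0 → loss $10287.
$38496: outcomes coincide → loss $0.
$19364: truthful payoff $16067, deviation payoff $0 → loss $16067.
$37918: outcomes coincide → loss $0.
Total loss = $12356 + $10287 + $16067 = $38710.

$38710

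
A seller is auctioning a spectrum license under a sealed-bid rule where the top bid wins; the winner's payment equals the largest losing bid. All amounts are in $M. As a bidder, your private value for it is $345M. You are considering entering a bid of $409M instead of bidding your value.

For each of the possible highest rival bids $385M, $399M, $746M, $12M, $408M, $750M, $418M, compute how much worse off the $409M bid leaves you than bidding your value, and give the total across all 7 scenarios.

$157M

The deviation costs you only when the competing bid falls strictly between $345M and $409M; elsewhere both bids give the same outcome.
$385M: truthful payoff $0M, deviation payoff −$40M → loss $40M.
$399M: truthful payoff $0M, deviation payoff −$54M → loss $54M.
$746M: outcomes coincide → loss $0M.
$12M: outcomes coincide → loss $0M.
$408M: truthful payoff $0M, deviation payoff −$63M → loss $63M.
$750M: outcomes coincide → loss $0M.
$418M: outcomes coincide → loss $0M.
Total loss = $40M + $54M + $63M = $157M.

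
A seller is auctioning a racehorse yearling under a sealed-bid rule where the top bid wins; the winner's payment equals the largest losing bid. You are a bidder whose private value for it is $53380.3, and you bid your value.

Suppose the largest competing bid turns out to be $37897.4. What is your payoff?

Your bid $53380.3 exceeds the highest competing bid $37897.4, so you win.
In a second-price auction the winner pays the second-highest bid, $37897.4.
Payoff = value − price = $53380.3 − $37897.4 = $15482.9.

$15482.9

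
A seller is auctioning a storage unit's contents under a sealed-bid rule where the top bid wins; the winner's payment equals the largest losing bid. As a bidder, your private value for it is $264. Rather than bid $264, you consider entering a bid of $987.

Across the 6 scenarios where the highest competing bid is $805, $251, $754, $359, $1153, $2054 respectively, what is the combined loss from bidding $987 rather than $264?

The deviation costs you only when the competing bid falls strictly between $264 and $987; elsewhere both bids give the same outcome.
$805: truthful payoff $0, deviation payoff −$541 → loss $541.
$251: outcomes coincide → loss $0.
$754: truthful payoff $0, deviation payoff −$490 → loss $490.
$359: truthful payoff $0, deviation payoff −$95 → loss $95.
$1153: outcomes coincide → loss $0.
$2054: outcomes coincide → loss $0.
Total loss = $541 + $490 + $95 = $1126.

$1126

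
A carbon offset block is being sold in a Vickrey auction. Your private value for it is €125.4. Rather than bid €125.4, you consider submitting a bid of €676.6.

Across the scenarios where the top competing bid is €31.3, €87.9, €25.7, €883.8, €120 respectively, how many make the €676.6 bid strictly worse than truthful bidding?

The deviation hurts exactly when the highest competing bid lies strictly between €125.4 and €676.6 — overbidding then wins at a price above your value.
€31.3: below both → same outcome either way.
€87.9: below both → same outcome either way.
€25.7: below both → same outcome either way.
€883.8: above both → same outcome either way.
€120: below both → same outcome either way.
Count: 0.

0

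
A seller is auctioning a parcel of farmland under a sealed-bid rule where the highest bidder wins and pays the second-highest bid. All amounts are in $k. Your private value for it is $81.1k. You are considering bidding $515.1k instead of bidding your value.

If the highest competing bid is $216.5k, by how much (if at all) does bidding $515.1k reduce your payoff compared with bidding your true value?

Bidding your value $81.1k: you lose (since $81.1k < $216.5k). Payoff $0k.
Bidding $515.1k: you win and pay $216.5k. Payoff $81.1k − $216.5k = −$135.4k.
The competing bid $216.5k lies between your value and your inflated bid, so overbidding wins an item priced above your value.
Loss from deviating = $0k − (−$135.4k) = $135.4k.

$135.4k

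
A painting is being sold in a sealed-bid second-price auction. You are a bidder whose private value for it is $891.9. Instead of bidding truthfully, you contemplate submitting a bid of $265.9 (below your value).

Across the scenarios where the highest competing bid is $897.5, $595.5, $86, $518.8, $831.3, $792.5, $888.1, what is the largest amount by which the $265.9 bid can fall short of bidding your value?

$897.5: same outcome either way → loss $0.
$595.5: truthful gives $296.4, deviation gives $0 → loss $296.4.
$86: same outcome either way → loss $0.
$518.8: truthful gives $373.1, deviation gives $0 → loss $373.1.
$831.3: truthful gives $60.6, deviation gives $0 → loss $60.6.
$792.5: truthful gives $99.4, deviation gives $0 → loss $99.4.
$888.1: truthful gives $3.8, deviation gives $0 → loss $3.8.
Maximum loss: $373.1.

$373.1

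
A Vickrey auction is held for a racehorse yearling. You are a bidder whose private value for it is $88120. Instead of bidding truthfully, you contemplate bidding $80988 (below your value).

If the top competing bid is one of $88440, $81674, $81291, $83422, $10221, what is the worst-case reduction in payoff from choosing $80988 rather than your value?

$88440: same outcome either way → loss $0.
$81674: truthful gives $6446, deviation gives $0 → loss $6446.
$81291: truthful gives $6829, deviation gives $0 → loss $6829.
$83422: truthful gives $4698, deviation gives $0 → loss $4698.
$10221: same outcome either way → loss $0.
Maximum loss: $6829.

$6829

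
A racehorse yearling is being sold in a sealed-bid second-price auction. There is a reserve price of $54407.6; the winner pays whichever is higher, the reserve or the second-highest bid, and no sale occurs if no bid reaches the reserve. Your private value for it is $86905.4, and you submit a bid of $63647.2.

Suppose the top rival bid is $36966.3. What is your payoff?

$32497.8

Your bid $63647.2 is the highest and exceeds the reserve.
Price = max(second-highest bid, reserve) = max($36966.3, $54407.6) = $54407.6.
Payoff = $86905.4 − $54407.6 = $32497.8.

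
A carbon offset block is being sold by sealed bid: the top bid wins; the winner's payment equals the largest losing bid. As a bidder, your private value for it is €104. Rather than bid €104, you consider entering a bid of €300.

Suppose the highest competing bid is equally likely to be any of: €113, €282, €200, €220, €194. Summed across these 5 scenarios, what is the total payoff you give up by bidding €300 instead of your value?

The deviation costs you only when the competing bid falls strictly between €104 and €300; elsewhere both bids give the same outcome.
€113: truthful payoff €0, deviation payoff −€9 → loss €9.
€282: truthful payoff €0, deviation payoff −€178 → loss €178.
€200: truthful payoff €0, deviation payoff −€96 → loss €96.
€220: truthful payoff €0, deviation payoff −€116 → loss €116.
€194: truthful payoff €0, deviation payoff −€90 → loss €90.
Total loss = €9 + €178 + €96 + €116 + €90 = €489.

€489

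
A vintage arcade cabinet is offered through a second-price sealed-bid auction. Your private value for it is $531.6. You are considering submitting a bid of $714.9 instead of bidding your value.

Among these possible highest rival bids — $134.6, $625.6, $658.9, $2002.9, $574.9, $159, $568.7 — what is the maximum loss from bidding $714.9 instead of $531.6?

$127.3

$134.6: same outcome either way → loss $0.
$625.6: truthful gives $0, deviation gives −$94 → loss $94.
$658.9: truthful gives $0, deviation gives −$127.3 → loss $127.3.
$2002.9: same outcome either way → loss $0.
$574.9: truthful gives $0, deviation gives −$43.3 → loss $43.3.
$159: same outcome either way → loss $0.
$568.7: truthful gives $0, deviation gives −$37.1 → loss $37.1.
Maximum loss: $127.3.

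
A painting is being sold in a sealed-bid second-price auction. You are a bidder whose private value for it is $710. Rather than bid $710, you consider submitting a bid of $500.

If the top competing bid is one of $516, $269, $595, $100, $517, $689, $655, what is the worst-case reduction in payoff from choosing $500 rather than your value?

$194

$516: truthful gives $194, deviation gives $0 → loss $194.
$269: same outcome either way → loss $0.
$595: truthful gives $115, deviation gives $0 → loss $115.
$100: same outcome either way → loss $0.
$517: truthful gives $193, deviation gives $0 → loss $193.
$689: truthful gives $21, deviation gives $0 → loss $21.
$655: truthful gives $55, deviation gives $0 → loss $55.
Maximum loss: $194.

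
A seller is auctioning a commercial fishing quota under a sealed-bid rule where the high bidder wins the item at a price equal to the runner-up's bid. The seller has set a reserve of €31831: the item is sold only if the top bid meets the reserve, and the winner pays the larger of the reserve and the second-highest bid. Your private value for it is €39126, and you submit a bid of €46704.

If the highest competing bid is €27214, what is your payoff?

€7295

Your bid €46704 is the highest and exceeds the reserve.
Price = max(second-highest bid, reserve) = max(€27214, €31831) = €31831.
Payoff = €39126 − €31831 = €7295.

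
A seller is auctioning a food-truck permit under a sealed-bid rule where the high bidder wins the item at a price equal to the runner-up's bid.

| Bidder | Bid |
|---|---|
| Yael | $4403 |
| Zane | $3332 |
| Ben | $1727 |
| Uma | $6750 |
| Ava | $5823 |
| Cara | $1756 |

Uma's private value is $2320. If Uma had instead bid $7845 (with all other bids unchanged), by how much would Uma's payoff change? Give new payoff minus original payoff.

The highest bid among the other bidders is $5823; Uma's bid doesn't change that.
Original bid $6750: Uma is highest, pays the top rival bid $5823; payoff $2320 − $5823 = −$3503.
Alternative bid $7845: Uma is highest, pays the top rival bid $5823; payoff $2320 − $5823 = −$3503.
Change in payoff = −$3503 − (−$3503) = $0.

$0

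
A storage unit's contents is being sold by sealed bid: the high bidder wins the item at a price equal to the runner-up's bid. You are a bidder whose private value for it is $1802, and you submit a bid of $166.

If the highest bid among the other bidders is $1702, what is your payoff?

$0

Your bid $166 is below the highest competing bid $1702, so you lose.
A losing bidder pays nothing and receives nothing: payoff = $0.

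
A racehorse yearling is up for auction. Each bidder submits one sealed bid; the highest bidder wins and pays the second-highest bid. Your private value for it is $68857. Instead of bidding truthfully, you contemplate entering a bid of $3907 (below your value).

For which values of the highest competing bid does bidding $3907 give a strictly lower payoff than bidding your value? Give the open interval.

If the competing bid is below $3907, both bids win at the same price — no difference.
If it is above $68857, both bids lose — no difference.
If it lies strictly between $3907 and $68857, bidding your value wins at a price below your value (positive payoff) while bidding $3907 loses (payoff 0).
So the deviation strictly hurts on the open interval ($3907, $68857).
Truthful bidding weakly dominates here: raising your bid can only win items priced above your value, and lowering it can only forfeit items priced below.

($3907, $68857)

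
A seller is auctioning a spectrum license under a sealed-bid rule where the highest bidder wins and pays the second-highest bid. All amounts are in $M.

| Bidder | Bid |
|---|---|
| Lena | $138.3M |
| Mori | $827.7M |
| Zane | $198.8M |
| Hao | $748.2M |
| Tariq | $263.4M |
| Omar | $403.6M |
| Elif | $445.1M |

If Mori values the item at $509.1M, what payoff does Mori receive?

−$239.1M

Highest bid: Mori at $827.7M, so Mori wins.
Second-highest bid: Hao at $748.2M — that is the price the winner pays.
Mori's payoff = value − price = $509.1M − $748.2M = −$239.1M.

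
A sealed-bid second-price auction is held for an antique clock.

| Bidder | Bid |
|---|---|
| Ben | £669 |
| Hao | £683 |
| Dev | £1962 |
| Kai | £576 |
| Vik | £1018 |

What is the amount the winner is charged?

Highest bid: Dev at £1962, so Dev wins.
Second-highest bid: Vik at £1018 — that is the price the winner pays.

£1018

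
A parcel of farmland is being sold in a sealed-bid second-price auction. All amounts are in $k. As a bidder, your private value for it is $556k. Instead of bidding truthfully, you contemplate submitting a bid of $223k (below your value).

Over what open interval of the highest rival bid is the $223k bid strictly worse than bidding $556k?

($223k, $556k)

If the competing bid is below $223k, both bids win at the same price — no difference.
If it is above $556k, both bids lose — no difference.
If it lies strictly between $223k and $556k, bidding your value wins at a price below your value (positive payoff) while bidding $223k loses (payoff 0).
So the deviation strictly hurts on the open interval ($223k, $556k).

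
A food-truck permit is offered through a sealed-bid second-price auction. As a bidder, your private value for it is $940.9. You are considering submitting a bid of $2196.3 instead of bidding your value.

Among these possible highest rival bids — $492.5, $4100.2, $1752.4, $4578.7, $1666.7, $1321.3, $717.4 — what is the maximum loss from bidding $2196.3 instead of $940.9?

$492.5: same outcome either way → loss $0.
$4100.2: same outcome either way → loss $0.
$1752.4: truthful gives $0, deviation gives −$811.5 → loss $811.5.
$4578.7: same outcome either way → loss $0.
$1666.7: truthful gives $0, deviation gives −$725.8 → loss $725.8.
$1321.3: truthful gives $0, deviation gives −$380.4 → loss $380.4.
$717.4: same outcome either way → loss $0.
Maximum loss: $811.5.

$811.5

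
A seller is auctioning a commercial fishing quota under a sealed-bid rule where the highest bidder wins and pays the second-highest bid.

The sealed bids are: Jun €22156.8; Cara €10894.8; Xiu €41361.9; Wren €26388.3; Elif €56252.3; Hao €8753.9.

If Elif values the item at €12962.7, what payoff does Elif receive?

Highest bid: Elif at €56252.3, so Elif wins.
Second-highest bid: Xiu at €41361.9 — that is the price the winner pays.
Elif's payoff = value − price = €12962.7 − €41361.9 = −€28399.2.

−€28399.2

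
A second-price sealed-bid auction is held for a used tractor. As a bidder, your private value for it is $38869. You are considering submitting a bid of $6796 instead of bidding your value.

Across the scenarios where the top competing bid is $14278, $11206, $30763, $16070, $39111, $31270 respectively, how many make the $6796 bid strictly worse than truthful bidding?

The deviation hurts exactly when the highest competing bid lies strictly between $6796 and $38869 — underbidding then forfeits a profitable win.
$14278: inside the interval → strictly worse (loss $24591).
$11206: inside the interval → strictly worse (loss $27663).
$30763: inside the interval → strictly worse (loss $8106).
$16070: inside the interval → strictly worse (loss $22799).
$39111: above both → same outcome either way.
$31270: inside the interval → strictly worse (loss $7599).
Count: 5.

5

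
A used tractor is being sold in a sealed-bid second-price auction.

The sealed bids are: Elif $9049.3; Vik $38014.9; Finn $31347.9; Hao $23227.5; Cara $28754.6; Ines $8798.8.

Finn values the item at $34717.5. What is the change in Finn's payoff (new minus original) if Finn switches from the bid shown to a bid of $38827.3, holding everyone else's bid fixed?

The highest bid among the other bidders is $38014.9; Finn's bid doesn't change that.
Original bid $31347.9: Finn is not highest (top rival bid is $38014.9); payoff $0.
Alternative bid $38827.3: Finn is highest, pays the top rival bid $38014.9; payoff $34717.5 − $38014.9 = −$3297.4.
Change in payoff = −$3297.4 − ($0) = −$3297.4.

−$3297.4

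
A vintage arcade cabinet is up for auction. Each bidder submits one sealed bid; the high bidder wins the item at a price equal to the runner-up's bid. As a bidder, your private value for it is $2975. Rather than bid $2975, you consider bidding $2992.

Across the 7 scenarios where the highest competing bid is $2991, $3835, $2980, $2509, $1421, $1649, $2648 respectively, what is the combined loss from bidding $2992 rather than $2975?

The deviation costs you only when the competing bid falls strictly between $2975 and $2992; elsewhere both bids give the same outcome.
$2991: truthful payoff $0, deviation payoff −$16 → loss $16.
$3835: outcomes coincide → loss $0.
$2980: truthful payoff $0, deviation payoff −$5 → loss $5.
$2509: outcomes coincide → loss $0.
$1421: outcomes coincide → loss $0.
$1649: outcomes coincide → loss $0.
$2648: outcomes coincide → loss $0.
Total loss = $16 + $5 = $21.

$21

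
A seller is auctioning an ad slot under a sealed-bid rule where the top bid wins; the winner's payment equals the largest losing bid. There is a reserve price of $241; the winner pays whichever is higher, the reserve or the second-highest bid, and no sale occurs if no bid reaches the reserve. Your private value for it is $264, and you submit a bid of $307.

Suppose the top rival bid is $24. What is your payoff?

Your bid $307 is the highest and exceeds the reserve.
Price = max(second-highest bid, reserve) = max($24, $241) = $241.
Payoff = $264 − $241 = $23.

$23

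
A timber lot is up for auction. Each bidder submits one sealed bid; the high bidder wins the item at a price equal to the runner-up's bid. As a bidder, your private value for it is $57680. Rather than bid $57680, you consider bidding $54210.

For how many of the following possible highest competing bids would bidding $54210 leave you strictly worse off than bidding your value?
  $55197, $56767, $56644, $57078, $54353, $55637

The deviation hurts exactly when the highest competing bid lies strictly between $54210 and $57680 — underbidding then forfeits a profitable win.
$55197: inside the interval → strictly worse (loss $2483).
$56767: inside the interval → strictly worse (loss $913).
$56644: inside the interval → strictly worse (loss $1036).
$57078: inside the interval → strictly worse (loss $602).
$54353: inside the interval → strictly worse (loss $3327).
$55637: inside the interval → strictly worse (loss $2043).
Count: 6.

6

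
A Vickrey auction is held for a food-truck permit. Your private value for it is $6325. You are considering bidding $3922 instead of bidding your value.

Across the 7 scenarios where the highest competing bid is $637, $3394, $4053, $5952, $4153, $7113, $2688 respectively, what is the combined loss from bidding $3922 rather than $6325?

The deviation costs you only when the competing bid falls strictly between $3922 and $6325; elsewhere both bids give the same outcome.
$637: outcomes coincide → loss $0.
$3394: outcomes coincide → loss $0.
$4053: truthful payoff $2272, deviation payoff $0 → loss $2272.
$5952: truthful payoff $373, deviation payoff $0 → loss $373.
$4153: truthful payoff $2172, deviation payoff $0 → loss $2172.
$7113: outcomes coincide → loss $0.
$2688: outcomes coincide → loss $0.
Total loss = $2272 + $373 + $2172 = $4817.
Because the price is fixed by the runner-up's bid, deviating from your value can only change a good outcome into a bad one — never the reverse.

$4817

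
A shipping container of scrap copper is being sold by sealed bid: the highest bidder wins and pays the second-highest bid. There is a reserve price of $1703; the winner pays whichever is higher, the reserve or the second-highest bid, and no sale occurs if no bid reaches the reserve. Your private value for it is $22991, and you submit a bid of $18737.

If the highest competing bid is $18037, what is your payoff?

Your bid $18737 is the highest and exceeds the reserve.
Price = max(second-highest bid, reserve) = max($18037, $1703) = $18037.
Payoff = $22991 − $18037 = $4954.

$4954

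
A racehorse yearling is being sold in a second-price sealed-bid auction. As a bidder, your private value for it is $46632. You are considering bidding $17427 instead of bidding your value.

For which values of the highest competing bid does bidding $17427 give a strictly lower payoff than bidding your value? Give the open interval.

If the competing bid is below $17427, both bids win at the same price — no difference.
If it is above $46632, both bids lose — no difference.
If it lies strictly between $17427 and $46632, bidding your value wins at a price below your value (positive payoff) while bidding $17427 loses (payoff 0).
So the deviation strictly hurts on the open interval ($17427, $46632).
Truthful bidding weakly dominates here: raising your bid can only win items priced above your value, and lowering it can only forfeit items priced below.

($17427, $46632)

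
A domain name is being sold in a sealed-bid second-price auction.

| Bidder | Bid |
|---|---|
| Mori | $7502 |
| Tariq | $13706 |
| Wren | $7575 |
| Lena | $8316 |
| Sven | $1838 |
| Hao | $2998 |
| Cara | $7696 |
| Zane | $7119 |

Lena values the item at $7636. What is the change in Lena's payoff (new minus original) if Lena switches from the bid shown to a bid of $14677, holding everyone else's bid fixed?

The highest bid among the other bidders is $13706; Lena's bid doesn't change that.
Original bid $8316: Lena is not highest (top rival bid is $13706); payoff $0.
Alternative bid $14677: Lena is highest, pays the top rival bid $13706; payoff $7636 − $13706 = −$6070.
Change in payoff = −$6070 − ($0) = −$6070.

−$6070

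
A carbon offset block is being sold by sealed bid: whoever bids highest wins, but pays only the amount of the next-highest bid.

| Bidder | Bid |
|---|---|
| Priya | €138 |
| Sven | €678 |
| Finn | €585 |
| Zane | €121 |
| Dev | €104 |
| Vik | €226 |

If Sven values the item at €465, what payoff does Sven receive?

−€120

Highest bid: Sven at €678, so Sven wins.
Second-highest bid: Finn at €585 — that is the price the winner pays.
Sven's payoff = value − price = €465 − €585 = −€120.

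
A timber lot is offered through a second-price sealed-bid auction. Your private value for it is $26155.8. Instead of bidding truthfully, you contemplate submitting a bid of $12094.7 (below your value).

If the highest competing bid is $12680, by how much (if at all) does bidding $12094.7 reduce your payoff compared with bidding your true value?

Bidding your value $26155.8: you win (since $26155.8 > $12680) and pay $12680. Payoff $13475.8.
Bidding $12094.7: you lose. Payoff $0.
The competing bid $12680 lies between your shaded bid and your value, so underbidding forfeits an item you could have won at a profitable price.
Loss from deviating = $13475.8 − ($0) = $13475.8.

$13475.8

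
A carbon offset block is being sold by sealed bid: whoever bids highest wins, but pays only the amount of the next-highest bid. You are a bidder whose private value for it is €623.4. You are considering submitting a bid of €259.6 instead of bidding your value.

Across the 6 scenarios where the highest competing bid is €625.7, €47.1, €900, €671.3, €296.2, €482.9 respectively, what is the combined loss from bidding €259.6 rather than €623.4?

The deviation costs you only when the competing bid falls strictly between €259.6 and €623.4; elsewhere both bids give the same outcome.
€625.7: outcomes coincide → loss €0.
€47.1: outcomes coincide → loss €0.
€900: outcomes coincide → loss €0.
€671.3: outcomes coincide → loss €0.
€296.2: truthful payoff €327.2, deviation payoff €0 → loss €327.2.
€482.9: truthful payoff €140.5, deviation payoff €0 → loss €140.5.
Total loss = €327.2 + €140.5 = €467.7.

€467.7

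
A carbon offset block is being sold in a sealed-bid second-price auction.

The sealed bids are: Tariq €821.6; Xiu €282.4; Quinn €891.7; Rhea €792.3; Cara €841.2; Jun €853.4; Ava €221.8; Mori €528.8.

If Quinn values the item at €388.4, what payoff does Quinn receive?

−€465

Highest bid: Quinn at €891.7, so Quinn wins.
Second-highest bid: Jun at €853.4 — that is the price the winner pays.
Quinn's payoff = value − price = €388.4 − €853.4 = −€465.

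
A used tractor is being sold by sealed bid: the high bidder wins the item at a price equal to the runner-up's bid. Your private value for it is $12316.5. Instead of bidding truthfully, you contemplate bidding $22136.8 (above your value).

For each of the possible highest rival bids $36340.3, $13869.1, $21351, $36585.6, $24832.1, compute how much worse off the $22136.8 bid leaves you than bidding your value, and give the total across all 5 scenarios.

$10587.1

The deviation costs you only when the competing bid falls strictly between $12316.5 and $22136.8; elsewhere both bids give the same outcome.
$36340.3: outcomes coincide → loss $0.
$13869.1: truthful payoff $0, deviation payoff −$1552.6 → loss $1552.6.
$21351: truthful payoff $0, deviation payoff −$9034.5 → loss $9034.5.
$36585.6: outcomes coincide → loss $0.
$24832.1: outcomes coincide → loss $0.
Total loss = $1552.6 + $9034.5 = $10587.1.
Because the price is fixed by the runner-up's bid, deviating from your value can only change a good outcome into a bad one — never the reverse.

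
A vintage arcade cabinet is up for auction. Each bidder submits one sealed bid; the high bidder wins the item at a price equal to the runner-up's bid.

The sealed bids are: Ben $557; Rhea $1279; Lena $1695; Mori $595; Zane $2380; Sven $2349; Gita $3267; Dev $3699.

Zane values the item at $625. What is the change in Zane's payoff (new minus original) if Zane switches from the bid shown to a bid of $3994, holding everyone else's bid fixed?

−$3074

The highest bid among the other bidders is $3699; Zane's bid doesn't change that.
Original bid $2380: Zane is not highest (top rival bid is $3699); payoff $0.
Alternative bid $3994: Zane is highest, pays the top rival bid $3699; payoff $625 − $3699 = −$3074.
Change in payoff = −$3074 − ($0) = −$3074.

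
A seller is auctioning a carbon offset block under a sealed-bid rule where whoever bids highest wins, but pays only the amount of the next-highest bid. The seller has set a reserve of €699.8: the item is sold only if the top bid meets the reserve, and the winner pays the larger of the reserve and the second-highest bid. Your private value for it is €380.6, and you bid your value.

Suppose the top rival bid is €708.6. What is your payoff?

Your bid €380.6 is below the highest competing bid €708.6, so you lose. Payoff €0.

€0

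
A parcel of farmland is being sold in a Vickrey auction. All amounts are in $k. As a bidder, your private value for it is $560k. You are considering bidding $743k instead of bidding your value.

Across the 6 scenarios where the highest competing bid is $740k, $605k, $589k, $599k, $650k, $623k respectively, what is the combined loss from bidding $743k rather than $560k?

$446k

The deviation costs you only when the competing bid falls strictly between $560k and $743k; elsewhere both bids give the same outcome.
$740k: truthful payoff $0k, deviation payoff −$180k → loss $180k.
$605k: truthful payoff $0k, deviation payoff −$45k → loss $45k.
$589k: truthful payoff $0k, deviation payoff −$29k → loss $29k.
$599k: truthful payoff $0k, deviation payoff −$39k → loss $39k.
$650k: truthful payoff $0k, deviation payoff −$90k → loss $90k.
$623k: truthful payoff $0k, deviation payoff −$63k → loss $63k.
Total loss = $180k + $45k + $29k + $39k + $90k + $63k = $446k.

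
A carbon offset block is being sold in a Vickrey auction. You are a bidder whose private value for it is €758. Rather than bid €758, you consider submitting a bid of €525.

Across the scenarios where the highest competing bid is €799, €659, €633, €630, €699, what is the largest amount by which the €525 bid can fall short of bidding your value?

€128

€799: same outcome either way → loss €0.
€659: truthful gives €99, deviation gives €0 → loss €99.
€633: truthful gives €125, deviation gives €0 → loss €125.
€630: truthful gives €128, deviation gives €0 → loss €128.
€699: truthful gives €59, deviation gives €0 → loss €59.
Maximum loss: €128.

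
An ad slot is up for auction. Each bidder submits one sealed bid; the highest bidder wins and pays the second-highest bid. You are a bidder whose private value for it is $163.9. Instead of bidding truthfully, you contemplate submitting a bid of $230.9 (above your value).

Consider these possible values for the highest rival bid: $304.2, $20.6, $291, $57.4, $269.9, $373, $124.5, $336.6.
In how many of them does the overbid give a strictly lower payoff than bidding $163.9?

0

The deviation hurts exactly when the highest competing bid lies strictly between $163.9 and $230.9 — overbidding then wins at a price above your value.
$304.2: above both → same outcome either way.
$20.6: below both → same outcome either way.
$291: above both → same outcome either way.
$57.4: below both → same outcome either way.
$269.9: above both → same outcome either way.
$373: above both → same outcome either way.
$124.5: below both → same outcome either way.
$336.6: above both → same outcome either way.
Count: 0.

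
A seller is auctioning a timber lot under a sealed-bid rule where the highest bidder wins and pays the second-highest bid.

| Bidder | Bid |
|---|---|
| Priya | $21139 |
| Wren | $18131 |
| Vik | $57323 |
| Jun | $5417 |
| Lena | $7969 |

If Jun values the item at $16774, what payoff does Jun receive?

$0

Highest bid: Vik at $57323, so Vik wins.
Second-highest bid: Priya at $21139 — that is the price the winner pays.
Jun did not win, so Jun pays nothing and receives nothing: payoff $0.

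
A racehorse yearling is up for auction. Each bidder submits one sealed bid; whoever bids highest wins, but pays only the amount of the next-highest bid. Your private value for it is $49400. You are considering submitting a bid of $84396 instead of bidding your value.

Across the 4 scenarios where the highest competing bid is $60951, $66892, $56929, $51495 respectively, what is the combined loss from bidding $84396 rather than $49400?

$38667

The deviation costs you only when the competing bid falls strictly between $49400 and $84396; elsewhere both bids give the same outcome.
$60951: truthful payoff $0, deviation payoff −$11551 → loss $11551.
$66892: truthful payoff $0, deviation payoff −$17492 → loss $17492.
$56929: truthful payoff $0, deviation payoff −$7529 → loss $7529.
$51495: truthful payoff $0, deviation payoff −$2095 → loss $2095.
Total loss = $11551 + $17492 + $7529 + $2095 = $38667.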